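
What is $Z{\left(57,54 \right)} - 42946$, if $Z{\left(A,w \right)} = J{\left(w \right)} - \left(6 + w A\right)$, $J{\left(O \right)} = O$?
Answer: $-45976$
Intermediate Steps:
$Z{\left(A,w \right)} = -6 + w - A w$ ($Z{\left(A,w \right)} = w - \left(6 + w A\right) = w - \left(6 + A w\right) = -6 + w - A w$)
$Z{\left(57,54 \right)} - 42946 = \left(-6 + 54 - 57 \cdot 54\right) - 42946 = \left(-6 + 54 - 3078\right) - 42946 = -3030 - 42946 = -45976$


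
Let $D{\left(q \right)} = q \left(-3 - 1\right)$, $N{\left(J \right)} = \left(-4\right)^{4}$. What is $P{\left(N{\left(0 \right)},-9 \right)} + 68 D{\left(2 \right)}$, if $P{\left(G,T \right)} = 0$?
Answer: $-544$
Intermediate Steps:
$N{\left(J \right)} = 256$
$D{\left(q \right)} = - 4 q$ ($D{\left(q \right)} = q \left(-4\right) = - 4 q$)
$P{\left(N{\left(0 \right)},-9 \right)} + 68 D{\left(2 \right)} = 0 + 68 \left(\left(-4\right) 2\right) = 0 + 68 \left(-8\right) = 0 - 544 = -544$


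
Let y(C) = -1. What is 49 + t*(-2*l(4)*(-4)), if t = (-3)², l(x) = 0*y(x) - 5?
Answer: -311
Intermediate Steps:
l(x) = -5 (l(x) = 0*(-1) - 5 = 0 - 5 = -5)
t = 9
49 + t*(-2*l(4)*(-4)) = 49 + 9*(-2*(-5)*(-4)) = 49 + 9*(10*(-4)) = 49 + 9*(-40) = 49 - 360 = -311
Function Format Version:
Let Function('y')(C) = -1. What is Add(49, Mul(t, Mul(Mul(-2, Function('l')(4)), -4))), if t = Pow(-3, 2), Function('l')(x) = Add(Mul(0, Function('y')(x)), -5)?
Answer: -311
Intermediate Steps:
Function('l')(x) = -5 (Function('l')(x) = Add(Mul(0, -1), -5) = Add(0, -5) = -5)
t = 9
Add(49, Mul(t, Mul(Mul(-2, Function('l')(4)), -4))) = Add(49, Mul(9, Mul(Mul(-2, -5), -4))) = Add(49, Mul(9, Mul(10, -4))) = Add(49, Mul(9, -40)) = Add(49, -360) = -311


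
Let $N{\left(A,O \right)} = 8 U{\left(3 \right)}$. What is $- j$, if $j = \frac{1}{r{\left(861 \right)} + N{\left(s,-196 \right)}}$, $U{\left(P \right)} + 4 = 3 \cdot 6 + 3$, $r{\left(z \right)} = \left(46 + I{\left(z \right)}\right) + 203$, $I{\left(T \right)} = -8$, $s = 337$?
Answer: $- \frac{1}{377} \approx -0.0026525$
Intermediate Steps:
$r{\left(z \right)} = 241$ ($r{\left(z \right)} = \left(46 - 8\right) + 203 = 38 + 203 = 241$)
$U{\left(P \right)} = 17$ ($U{\left(P \right)} = -4 + \left(3 \cdot 6 + 3\right) = -4 + \left(18 + 3\right) = -4 + 21 = 17$)
$N{\left(A,O \right)} = 136$ ($N{\left(A,O \right)} = 8 \cdot 17 = 136$)
$j = \frac{1}{377}$ ($j = \frac{1}{241 + 136} = \frac{1}{377} \approx 0.0026525$)
$- j = \left(-1\right) \frac{1}{377} = - \frac{1}{377}$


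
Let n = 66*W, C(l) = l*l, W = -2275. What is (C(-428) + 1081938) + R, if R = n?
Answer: 1114972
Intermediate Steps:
C(l) = l²
n = -150150 (n = 66*(-2275) = -150150)
R = -150150
(C(-428) + 1081938) + R = ((-428)² + 1081938) - 150150 = (183184 + 1081938) - 150150 = 1265122 - 150150 = 1114972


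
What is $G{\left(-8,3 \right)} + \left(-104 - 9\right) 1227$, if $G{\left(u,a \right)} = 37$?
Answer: $-138614$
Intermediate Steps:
$G{\left(-8,3 \right)} + \left(-104 - 9\right) 1227 = 37 + \left(-104 - 9\right) 1227 = 37 - 138651 = -138614$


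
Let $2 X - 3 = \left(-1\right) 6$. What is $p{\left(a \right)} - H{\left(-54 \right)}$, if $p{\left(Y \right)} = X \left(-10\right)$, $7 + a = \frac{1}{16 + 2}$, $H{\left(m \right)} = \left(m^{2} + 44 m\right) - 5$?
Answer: $-520$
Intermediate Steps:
$X = - \frac{3}{2}$ ($X = \frac{3}{2} + \frac{\left(-1\right) 6}{2} = \frac{3}{2} + \frac{1}{2} \left(-6\right) = \frac{3}{2} - 3 = - \frac{3}{2} \approx -1.5$)
$H{\left(m \right)} = -5 + m^{2} + 44 m$
$a = - \frac{125}{18}$ ($a = -7 + \frac{1}{16 + 2} = -7 + \frac{1}{18} = - \frac{125}{18} \approx -6.9444$)
$p{\left(Y \right)} = 15$ ($p{\left(Y \right)} = \left(- \frac{3}{2}\right) \left(-10\right) = 15$)
$p{\left(a \right)} - H{\left(-54 \right)} = 15 - \left(-5 + \left(-54\right)^{2} + 44 \left(-54\right)\right) = 15 - \left(-5 + 2916 - 2376\right) = 15 - 535 = -520$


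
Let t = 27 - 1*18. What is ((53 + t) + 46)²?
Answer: 11664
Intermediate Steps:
t = 9 (t = 27 - 18 = 9)
((53 + t) + 46)² = ((53 + 9) + 46)² = (62 + 46)² = 108² = 11664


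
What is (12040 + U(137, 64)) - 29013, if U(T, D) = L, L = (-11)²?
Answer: -16852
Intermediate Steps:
L = 121
U(T, D) = 121
(12040 + U(137, 64)) - 29013 = (12040 + 121) - 29013 = 12161 - 29013 = -16852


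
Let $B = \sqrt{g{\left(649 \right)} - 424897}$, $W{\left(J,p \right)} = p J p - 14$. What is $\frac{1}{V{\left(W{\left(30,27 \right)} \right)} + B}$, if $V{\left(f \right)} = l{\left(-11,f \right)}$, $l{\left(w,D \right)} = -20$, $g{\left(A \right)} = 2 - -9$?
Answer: $- \frac{10}{212643} - \frac{i \sqrt{424886}}{425286} \approx -4.7027 \cdot 10^{-5} - 0.0015327 i$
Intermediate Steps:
$g{\left(A \right)} = 11$ ($g{\left(A \right)} = 2 + 9 = 11$)
$W{\left(J,p \right)} = -14 + J p^{2}$ ($W{\left(J,p \right)} = J p p - 14 = J p^{2} - 14 = -14 + J p^{2}$)
$V{\left(f \right)} = -20$
$B = i \sqrt{424886}$ ($B = \sqrt{11 - 424897} = \sqrt{-424886} = i \sqrt{424886} \approx 651.83 i$)
$\frac{1}{V{\left(W{\left(30,27 \right)} \right)} + B} = \frac{1}{-20 + i \sqrt{424886}}$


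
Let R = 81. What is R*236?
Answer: 19116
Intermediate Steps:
R*236 = 81*236 = 19116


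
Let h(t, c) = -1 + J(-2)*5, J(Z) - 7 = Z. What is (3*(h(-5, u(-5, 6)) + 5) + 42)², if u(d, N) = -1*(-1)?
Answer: 16641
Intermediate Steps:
u(d, N) = 1
J(Z) = 7 + Z
h(t, c) = 24 (h(t, c) = -1 + (7 - 2)*5 = -1 + 5*5 = -1 + 25 = 24)
(3*(h(-5, u(-5, 6)) + 5) + 42)² = (3*(24 + 5) + 42)² = (3*29 + 42)² = (87 + 42)² = 129² = 16641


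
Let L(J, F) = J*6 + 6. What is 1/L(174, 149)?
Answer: 1/1050 ≈ 0.00095238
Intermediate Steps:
L(J, F) = 6 + 6*J (L(J, F) = 6*J + 6 = 6 + 6*J)
1/L(174, 149) = 1/(6 + 6*174) = 1/(6 + 1044) = 1/1050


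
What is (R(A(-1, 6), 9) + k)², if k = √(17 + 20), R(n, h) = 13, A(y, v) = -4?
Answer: (13 + √37)² ≈ 364.15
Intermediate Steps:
k = √37 ≈ 6.0828
(R(A(-1, 6), 9) + k)² = (13 + √37)²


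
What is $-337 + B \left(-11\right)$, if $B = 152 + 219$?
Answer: $-4418$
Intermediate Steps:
$B = 371$
$-337 + B \left(-11\right) = -337 + 371 \left(-11\right) = -337 - 4081 = -4418$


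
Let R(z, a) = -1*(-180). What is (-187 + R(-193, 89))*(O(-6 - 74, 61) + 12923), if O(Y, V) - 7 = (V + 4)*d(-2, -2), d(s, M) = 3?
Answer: -91875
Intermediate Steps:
R(z, a) = 180
O(Y, V) = 19 + 3*V (O(Y, V) = 7 + (V + 4)*3 = 7 + (4 + V)*3 = 7 + (12 + 3*V) = 19 + 3*V)
(-187 + R(-193, 89))*(O(-6 - 74, 61) + 12923) = (-187 + 180)*((19 + 3*61) + 12923) = -7*((19 + 183) + 12923) = -7*(202 + 12923) = -7*13125 = -91875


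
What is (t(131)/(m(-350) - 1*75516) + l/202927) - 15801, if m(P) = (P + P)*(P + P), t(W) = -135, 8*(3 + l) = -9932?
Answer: -1329022568969551/84109994668 ≈ -15801.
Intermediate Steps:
l = -2489/2 (l = -3 + (⅛)*(-9932) = -3 - 2483/2 = -2489/2 ≈ -1244.5)
m(P) = 4*P² (m(P) = (2*P)*(2*P) = 4*P²)
(t(131)/(m(-350) - 1*75516) + l/202927) - 15801 = (-135/(4*(-350)² - 1*75516) - 2489/2/202927) - 15801 = (-135/(4*122500 - 75516) - 2489/2*1/202927) - 15801 = (-135/(490000 - 75516) - 2489/405854) - 15801 = (-135/414484 - 2489/405854) - 15801 = -543220483/84109994668 - 15801 = -1329022568969551/84109994668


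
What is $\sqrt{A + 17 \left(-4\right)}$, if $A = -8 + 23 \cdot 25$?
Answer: $\sqrt{499} \approx 22.338$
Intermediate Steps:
$A = 567$ ($A = -8 + 575 = 567$)
$\sqrt{A + 17 \left(-4\right)} = \sqrt{567 + 17 \left(-4\right)} = \sqrt{567 - 68} = \sqrt{499}$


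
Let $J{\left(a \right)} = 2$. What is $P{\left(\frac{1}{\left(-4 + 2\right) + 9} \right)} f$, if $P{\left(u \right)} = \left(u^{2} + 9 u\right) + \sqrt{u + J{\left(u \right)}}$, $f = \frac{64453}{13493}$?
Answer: $\frac{4124992}{661157} + \frac{64453 \sqrt{105}}{94451} \approx 13.232$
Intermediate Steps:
$f = \frac{64453}{13493}$ ($f = 64453 \cdot \frac{1}{13493} = \frac{64453}{13493} \approx 4.7768$)
$P{\left(u \right)} = u^{2} + \sqrt{2 + u} + 9 u$ ($P{\left(u \right)} = \left(u^{2} + 9 u\right) + \sqrt{u + 2} = \left(u^{2} + 9 u\right) + \sqrt{2 + u} = u^{2} + \sqrt{2 + u} + 9 u$)
$P{\left(\frac{1}{\left(-4 + 2\right) + 9} \right)} f = \left(\left(\frac{1}{\left(-4 + 2\right) + 9}\right)^{2} + \sqrt{2 + \frac{1}{\left(-4 + 2\right) + 9}} + \frac{9}{\left(-4 + 2\right) + 9}\right) \frac{64453}{13493} = \left(\left(\frac{1}{-2 + 9}\right)^{2} + \sqrt{2 + \frac{1}{-2 + 9}} + \frac{9}{-2 + 9}\right) \frac{64453}{13493} = \left(\left(\frac{1}{7}\right)^{2} + \sqrt{2 + \frac{1}{7}} + \frac{9}{7}\right) \frac{64453}{13493} = \left(\left(\frac{1}{7}\right)^{2} + \sqrt{2 + \frac{1}{7}} + 9 \cdot \frac{1}{7}\right) \frac{64453}{13493} = \left(\frac{1}{49} + \sqrt{\frac{15}{7}} + \frac{9}{7}\right) \frac{64453}{13493} = \left(\frac{1}{49} + \frac{\sqrt{105}}{7} + \frac{9}{7}\right) \frac{64453}{13493} = \left(\frac{64}{49} + \frac{\sqrt{105}}{7}\right) \frac{64453}{13493} = \frac{4124992}{661157} + \frac{64453 \sqrt{105}}{94451}$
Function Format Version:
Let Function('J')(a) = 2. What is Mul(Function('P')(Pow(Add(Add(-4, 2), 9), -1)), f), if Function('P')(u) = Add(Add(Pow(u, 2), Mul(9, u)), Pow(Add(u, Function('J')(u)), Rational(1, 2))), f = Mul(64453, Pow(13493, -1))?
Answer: Add(Rational(4124992, 661157), Mul(Rational(64453, 94451), Pow(105, Rational(1, 2)))) ≈ 13.232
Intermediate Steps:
f = Rational(64453, 13493) (f = Mul(64453, Rational(1, 13493)) = Rational(64453, 13493) ≈ 4.7768)
Function('P')(u) = Add(Pow(u, 2), Pow(Add(2, u), Rational(1, 2)), Mul(9, u)) (Function('P')(u) = Add(Add(Pow(u, 2), Mul(9, u)), Pow(Add(u, 2), Rational(1, 2))) = Add(Add(Pow(u, 2), Mul(9, u)), Pow(Add(2, u), Rational(1, 2))) = Add(Pow(u, 2), Pow(Add(2, u), Rational(1, 2)), Mul(9, u)))
Mul(Function('P')(Pow(Add(Add(-4, 2), 9), -1)), f) = Mul(Add(Pow(Pow(Add(Add(-4, 2), 9), -1), 2), Pow(Add(2, Pow(Add(Add(-4, 2), 9), -1)), Rational(1, 2)), Mul(9, Pow(Add(Add(-4, 2), 9), -1))), Rational(64453, 13493)) = Mul(Add(Pow(Pow(Add(-2, 9), -1), 2), Pow(Add(2, Pow(Add(-2, 9), -1)), Rational(1, 2)), Mul(9, Pow(Add(-2, 9), -1))), Rational(64453, 13493)) = Mul(Add(Pow(Pow(7, -1), 2), Pow(Add(2, Pow(7, -1)), Rational(1, 2)), Mul(9, Pow(7, -1))), Rational(64453, 13493)) = Mul(Add(Pow(Rational(1, 7), 2), Pow(Add(2, Rational(1, 7)), Rational(1, 2)), Mul(9, Rational(1, 7))), Rational(64453, 13493)) = Mul(Add(Rational(1, 49), Pow(Rational(15, 7), Rational(1, 2)), Rational(9, 7)), Rational(64453, 13493)) = Mul(Add(Rational(1, 49), Mul(Rational(1, 7), Pow(105, Rational(1, 2))), Rational(9, 7)), Rational(64453, 13493)) = Mul(Add(Rational(64, 49), Mul(Rational(1, 7), Pow(105, Rational(1, 2)))), Rational(64453, 13493)) = Add(Rational(4124992, 661157), Mul(Rational(64453, 94451), Pow(105, Rational(1, 2))))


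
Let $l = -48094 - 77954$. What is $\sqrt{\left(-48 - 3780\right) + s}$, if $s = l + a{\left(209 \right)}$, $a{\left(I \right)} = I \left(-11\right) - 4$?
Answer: $i \sqrt{132179} \approx 363.56 i$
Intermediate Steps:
$l = -126048$ ($l = -48094 - 77954 = -126048$)
$a{\left(I \right)} = -4 - 11 I$ ($a{\left(I \right)} = - 11 I - 4 = -4 - 11 I$)
$s = -128351$ ($s = -126048 - 2303 = -128351$)
$\sqrt{\left(-48 - 3780\right) + s} = \sqrt{\left(-48 - 3780\right) - 128351} = \sqrt{-3828 - 128351} = \sqrt{-132179} = i \sqrt{132179}$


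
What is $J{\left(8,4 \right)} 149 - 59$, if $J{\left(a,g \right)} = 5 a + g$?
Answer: $6497$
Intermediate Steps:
$J{\left(a,g \right)} = g + 5 a$
$J{\left(8,4 \right)} 149 - 59 = \left(4 + 5 \cdot 8\right) 149 - 59 = \left(4 + 40\right) 149 - 59 = 44 \cdot 149 - 59 = 6556 - 59 = 6497$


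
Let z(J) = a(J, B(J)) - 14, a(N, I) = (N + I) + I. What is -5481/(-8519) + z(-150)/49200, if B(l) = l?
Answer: 2372432/3742275 ≈ 0.63395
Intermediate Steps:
a(N, I) = N + 2*I (a(N, I) = (I + N) + I = N + 2*I)
z(J) = -14 + 3*J (z(J) = (J + 2*J) - 14 = 3*J - 14 = -14 + 3*J)
-5481/(-8519) + z(-150)/49200 = -5481/(-8519) + (-14 + 3*(-150))/49200 = -5481*(-1/8519) + (-14 - 450)*(1/49200) = 783/1217 - 464*1/49200 = 783/1217 - 29/3075 = 2372432/3742275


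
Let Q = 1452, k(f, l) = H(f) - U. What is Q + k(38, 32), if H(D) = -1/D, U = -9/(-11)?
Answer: 606583/418 ≈ 1451.2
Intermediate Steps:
U = 9/11 (U = -9*(-1/11) = 9/11 ≈ 0.81818)
k(f, l) = -9/11 - 1/f (k(f, l) = -1/f - 1*9/11 = -1/f - 9/11 = -9/11 - 1/f)
Q + k(38, 32) = 1452 + (-9/11 - 1/38) = 1452 - 353/418 = 606583/418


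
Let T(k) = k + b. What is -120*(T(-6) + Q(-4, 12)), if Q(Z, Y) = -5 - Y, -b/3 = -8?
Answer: -120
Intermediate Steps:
b = 24 (b = -3*(-8) = 24)
T(k) = 24 + k (T(k) = k + 24 = 24 + k)
-120*(T(-6) + Q(-4, 12)) = -120*((24 - 6) + (-5 - 1*12)) = -120*(18 + (-5 - 12)) = -120*(18 - 17) = -120*1 = -120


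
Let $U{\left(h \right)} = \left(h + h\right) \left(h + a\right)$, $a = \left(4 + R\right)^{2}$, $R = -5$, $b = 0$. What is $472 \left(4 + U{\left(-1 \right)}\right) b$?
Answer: $0$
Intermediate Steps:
$a = 1$ ($a = \left(4 - 5\right)^{2} = \left(-1\right)^{2} = 1$)
$U{\left(h \right)} = 2 h \left(1 + h\right)$ ($U{\left(h \right)} = \left(h + h\right) \left(h + 1\right) = 2 h \left(1 + h\right)$)
$472 \left(4 + U{\left(-1 \right)}\right) b = 472 \left(4 + 2 \left(-1\right) \left(1 - 1\right)\right) 0 = 472 \left(4 + 2 \left(-1\right) 0\right) 0 = 472 \left(4 + 0\right) 0 = 472 \cdot 4 \cdot 0 = 472 \cdot 0 = 0$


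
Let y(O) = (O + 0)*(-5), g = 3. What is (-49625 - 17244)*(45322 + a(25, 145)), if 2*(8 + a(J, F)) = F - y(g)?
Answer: -3035451386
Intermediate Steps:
y(O) = -5*O (y(O) = O*(-5) = -5*O)
a(J, F) = -1/2 + F/2 (a(J, F) = -8 + (F - (-5)*3)/2 = -8 + (F - 1*(-15))/2 = -8 + (F + 15)/2 = -8 + (15 + F)/2 = -8 + (15/2 + F/2) = -1/2 + F/2)
(-49625 - 17244)*(45322 + a(25, 145)) = (-49625 - 17244)*(45322 + (-1/2 + (1/2)*145)) = -66869*(45322 + (-1/2 + 145/2)) = -66869*(45322 + 72) = -66869*45394 = -3035451386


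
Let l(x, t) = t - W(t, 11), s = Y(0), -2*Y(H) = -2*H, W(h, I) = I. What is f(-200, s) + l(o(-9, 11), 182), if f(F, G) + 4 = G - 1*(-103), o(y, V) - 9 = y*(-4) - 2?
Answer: 270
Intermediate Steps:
Y(H) = H (Y(H) = -(-1)*H = H)
s = 0
o(y, V) = 7 - 4*y (o(y, V) = 9 + (y*(-4) - 2) = 9 + (-4*y - 2) = 9 + (-2 - 4*y) = 7 - 4*y)
l(x, t) = -11 + t (l(x, t) = t - 1*11 = t - 11 = -11 + t)
f(F, G) = 99 + G (f(F, G) = -4 + (G - 1*(-103)) = -4 + (G + 103) = -4 + (103 + G) = 99 + G)
f(-200, s) + l(o(-9, 11), 182) = (99 + 0) + (-11 + 182) = 99 + 171 = 270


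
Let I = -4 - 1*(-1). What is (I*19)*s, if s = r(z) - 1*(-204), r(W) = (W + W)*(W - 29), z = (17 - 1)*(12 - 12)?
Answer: -11628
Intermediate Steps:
I = -3 (I = -4 + 1 = -3)
z = 0 (z = 16*0 = 0)
r(W) = 2*W*(-29 + W) (r(W) = (2*W)*(-29 + W) = 2*W*(-29 + W))
s = 204 (s = 2*0*(-29 + 0) - 1*(-204) = 2*0*(-29) + 204 = 0 + 204 = 204)
(I*19)*s = -3*19*204 = -57*204 = -11628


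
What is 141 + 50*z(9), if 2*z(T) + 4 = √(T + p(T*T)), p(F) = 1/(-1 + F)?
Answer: 41 + 5*√3605/4 ≈ 116.05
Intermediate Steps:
z(T) = -2 + √(T + 1/(-1 + T²))/2 (z(T) = -2 + √(T + 1/(-1 + T*T))/2 = -2 + √(T + 1/(-1 + T²))/2)
141 + 50*z(9) = 141 + 50*(-2 + √((1 + 9³ - 1*9)/(-1 + 9²))/2) = 141 + 50*(-2 + √((1 + 729 - 9)/(-1 + 81))/2) = 141 + 50*(-2 + √(721/80)/2) = 141 + 50*(-2 + (√3605/20)/2) = 141 + 50*(-2 + √3605/40) = 141 + (-100 + 5*√3605/4) = 41 + 5*√3605/4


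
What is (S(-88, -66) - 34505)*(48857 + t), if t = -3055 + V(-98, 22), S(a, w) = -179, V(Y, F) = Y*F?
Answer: -1513817864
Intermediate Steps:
V(Y, F) = F*Y
t = -5211 (t = -3055 + 22*(-98) = -3055 - 2156 = -5211)
(S(-88, -66) - 34505)*(48857 + t) = (-179 - 34505)*(48857 - 5211) = -34684*43646 = -1513817864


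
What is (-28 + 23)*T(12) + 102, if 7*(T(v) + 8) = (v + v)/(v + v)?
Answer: 989/7 ≈ 141.29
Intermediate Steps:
T(v) = -55/7 (T(v) = -8 + ((v + v)/(v + v))/7 = -8 + ((2*v)/((2*v)))/7 = -8 + ((2*v)*(1/(2*v)))/7 = -8 + (⅐)*1 = -8 + ⅐ = -55/7)
(-28 + 23)*T(12) + 102 = (-28 + 23)*(-55/7) + 102 = -5*(-55/7) + 102 = 275/7 + 102 = 989/7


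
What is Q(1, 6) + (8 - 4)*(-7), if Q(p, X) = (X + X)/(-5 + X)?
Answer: -16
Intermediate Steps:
Q(p, X) = 2*X/(-5 + X) (Q(p, X) = (2*X)/(-5 + X) = 2*X/(-5 + X))
Q(1, 6) + (8 - 4)*(-7) = 2*6/(-5 + 6) + (8 - 4)*(-7) = 2*6/1 + 4*(-7) = 2*6*1 - 28 = 12 - 28 = -16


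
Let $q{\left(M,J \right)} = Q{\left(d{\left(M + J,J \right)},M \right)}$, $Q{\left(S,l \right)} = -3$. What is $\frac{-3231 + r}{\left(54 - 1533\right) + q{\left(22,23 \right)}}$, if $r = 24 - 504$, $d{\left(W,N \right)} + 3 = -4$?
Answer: $\frac{1237}{494} \approx 2.504$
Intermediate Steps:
$d{\left(W,N \right)} = -7$ ($d{\left(W,N \right)} = -3 - 4 = -7$)
$r = -480$ ($r = 24 - 504 = -480$)
$q{\left(M,J \right)} = -3$
$\frac{-3231 + r}{\left(54 - 1533\right) + q{\left(22,23 \right)}} = \frac{-3231 - 480}{\left(54 - 1533\right) - 3} = - \frac{3711}{-1479 - 3} = - \frac{3711}{-1482} = \left(-3711\right) \left(- \frac{1}{1482}\right) = \frac{1237}{494}$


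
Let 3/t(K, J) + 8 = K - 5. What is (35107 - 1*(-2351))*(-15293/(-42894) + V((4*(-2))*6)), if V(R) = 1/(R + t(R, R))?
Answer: 29277761723/2328191 ≈ 12575.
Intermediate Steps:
t(K, J) = 3/(-13 + K) (t(K, J) = 3/(-8 + (K - 5)) = 3/(-8 + (-5 + K)) = 3/(-13 + K))
V(R) = 1/(R + 3/(-13 + R))
(35107 - 1*(-2351))*(-15293/(-42894) + V((4*(-2))*6)) = (35107 - 1*(-2351))*(-15293/(-42894) + (-13 + (4*(-2))*6)/(3 + ((4*(-2))*6)*(-13 + (4*(-2))*6))) = (35107 + 2351)*(-15293*(-1/42894) + (-13 - 8*6)/(3 + (-8*6)*(-13 - 8*6))) = 37458*(15293/42894 + (-13 - 48)/(3 - 48*(-13 - 48))) = 37458*(15293/42894 - 61/(3 - 48*(-61))) = 37458*(15293/42894 - 61/(3 + 2928)) = 37458*(15293/42894 - 61/2931) = 37458*(14069083/41907438) = 29277761723/2328191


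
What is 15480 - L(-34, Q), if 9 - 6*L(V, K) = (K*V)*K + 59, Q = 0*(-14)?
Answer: 46465/3 ≈ 15488.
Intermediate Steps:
Q = 0
L(V, K) = -25/3 - V*K²/6 (L(V, K) = 3/2 - ((K*V)*K + 59)/6 = 3/2 - (V*K² + 59)/6 = 3/2 - (59 + V*K²)/6 = 3/2 + (-59/6 - V*K²/6) = -25/3 - V*K²/6)
15480 - L(-34, Q) = 15480 - (-25/3 - ⅙*(-34)*0²) = 15480 - (-25/3 - ⅙*(-34)*0) = 15480 - (-25/3 + 0) = 15480 - 1*(-25/3) = 15480 + 25/3 = 46465/3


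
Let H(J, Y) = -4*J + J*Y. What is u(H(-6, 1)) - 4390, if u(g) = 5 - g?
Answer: -4403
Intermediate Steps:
u(H(-6, 1)) - 4390 = (5 - (-6)*(-4 + 1)) - 4390 = (5 - (-6)*(-3)) - 4390 = (5 - 1*18) - 4390 = (5 - 18) - 4390 = -13 - 4390 = -4403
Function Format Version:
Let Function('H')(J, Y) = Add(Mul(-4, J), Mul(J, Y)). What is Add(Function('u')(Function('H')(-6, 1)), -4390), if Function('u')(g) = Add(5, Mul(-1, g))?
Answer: -4403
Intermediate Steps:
Add(Function('u')(Function('H')(-6, 1)), -4390) = Add(Add(5, Mul(-1, Mul(-6, Add(-4, 1)))), -4390) = Add(Add(5, Mul(-1, Mul(-6, -3))), -4390) = Add(Add(5, Mul(-1, 18)), -4390) = Add(Add(5, -18), -4390) = Add(-13, -4390) = -4403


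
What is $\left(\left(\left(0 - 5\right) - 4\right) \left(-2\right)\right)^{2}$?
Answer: $324$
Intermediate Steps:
$\left(\left(\left(0 - 5\right) - 4\right) \left(-2\right)\right)^{2} = \left(\left(-5 - 4\right) \left(-2\right)\right)^{2} = \left(\left(-9\right) \left(-2\right)\right)^{2} = 18^{2} = 324$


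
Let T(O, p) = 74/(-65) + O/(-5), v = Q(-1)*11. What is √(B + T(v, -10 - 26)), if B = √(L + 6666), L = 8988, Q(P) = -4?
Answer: √(32370 + 4225*√15654)/65 ≈ 11.523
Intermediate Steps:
B = √15654 (B = √(8988 + 6666) = √15654 ≈ 125.12)
v = -44 (v = -4*11 = -44)
T(O, p) = -74/65 - O/5 (T(O, p) = 74*(-1/65) + O*(-⅕) = -74/65 - O/5)
√(B + T(v, -10 - 26)) = √(√15654 + (-74/65 - ⅕*(-44))) = √(√15654 + (-74/65 + 44/5)) = √(√15654 + 498/65) = √(498/65 + √15654)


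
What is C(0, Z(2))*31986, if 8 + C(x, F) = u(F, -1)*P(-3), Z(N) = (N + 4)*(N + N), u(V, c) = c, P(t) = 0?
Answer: -255888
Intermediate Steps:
Z(N) = 2*N*(4 + N) (Z(N) = (4 + N)*(2*N) = 2*N*(4 + N))
C(x, F) = -8 (C(x, F) = -8 - 1*0 = -8 + 0 = -8)
C(0, Z(2))*31986 = -8*31986 = -255888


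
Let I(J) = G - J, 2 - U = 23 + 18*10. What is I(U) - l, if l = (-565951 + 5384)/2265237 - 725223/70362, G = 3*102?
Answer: 339470179941/655911958 ≈ 517.55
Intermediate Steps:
G = 306
U = -201 (U = 2 - (23 + 18*10) = 2 - (23 + 180) = 2 - 1*203 = 2 - 203 = -201)
I(J) = 306 - J
l = -6922817235/655911958 (l = -560567*1/2265237 - 725223*1/70362 = -560567/2265237 - 241741/23454 = -6922817235/655911958 ≈ -10.554)
I(U) - l = (306 - 1*(-201)) - 1*(-6922817235/655911958) = (306 + 201) + 6922817235/655911958 = 507 + 6922817235/655911958 = 339470179941/655911958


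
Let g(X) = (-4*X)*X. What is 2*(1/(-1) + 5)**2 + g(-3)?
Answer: -4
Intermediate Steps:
g(X) = -4*X**2
2*(1/(-1) + 5)**2 + g(-3) = 2*(1/(-1) + 5)**2 - 4*(-3)**2 = 2*(-1 + 5)**2 - 4*9 = 2*4**2 - 36 = 2*16 - 36 = 32 - 36 = -4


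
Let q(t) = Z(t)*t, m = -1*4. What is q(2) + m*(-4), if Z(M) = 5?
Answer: 26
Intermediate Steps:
m = -4
q(t) = 5*t
q(2) + m*(-4) = 5*2 - 4*(-4) = 10 + 16 = 26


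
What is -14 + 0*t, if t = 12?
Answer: -14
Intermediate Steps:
-14 + 0*t = -14 + 0*12 = -14 + 0 = -14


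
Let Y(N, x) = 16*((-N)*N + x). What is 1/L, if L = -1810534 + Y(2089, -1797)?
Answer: -1/71662022 ≈ -1.3954e-8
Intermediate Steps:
Y(N, x) = -16*N**2 + 16*x (Y(N, x) = 16*(-N**2 + x) = 16*(x - N**2) = -16*N**2 + 16*x)
L = -71662022 (L = -1810534 + (-16*2089**2 + 16*(-1797)) = -1810534 + (-16*4363921 - 28752) = -1810534 + (-69822736 - 28752) = -1810534 - 69851488 = -71662022)
1/L = 1/(-71662022) = -1/71662022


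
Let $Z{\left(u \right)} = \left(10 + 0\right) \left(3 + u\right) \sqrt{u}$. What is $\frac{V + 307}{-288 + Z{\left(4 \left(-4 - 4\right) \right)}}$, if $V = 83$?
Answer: $- \frac{1755}{43346} + \frac{28275 i \sqrt{2}}{173384} \approx -0.040488 + 0.23063 i$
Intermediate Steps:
$Z{\left(u \right)} = \sqrt{u} \left(30 + 10 u\right)$ ($Z{\left(u \right)} = 10 \left(3 + u\right) \sqrt{u} = \left(30 + 10 u\right) \sqrt{u} = \sqrt{u} \left(30 + 10 u\right)$)
$\frac{V + 307}{-288 + Z{\left(4 \left(-4 - 4\right) \right)}} = \frac{83 + 307}{-288 + 10 \sqrt{4 \left(-4 - 4\right)} \left(3 + 4 \left(-4 - 4\right)\right)} = \frac{390}{-288 + 10 \sqrt{4 \left(-8\right)} \left(3 + 4 \left(-8\right)\right)} = \frac{390}{-288 + 10 \sqrt{-32} \left(3 - 32\right)} = \frac{390}{-288 + 10 \cdot 4 i \sqrt{2} \left(-29\right)} = \frac{390}{-288 - 1160 i \sqrt{2}}$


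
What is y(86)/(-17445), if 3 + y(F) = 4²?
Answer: -13/17445 ≈ -0.00074520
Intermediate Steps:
y(F) = 13 (y(F) = -3 + 4² = -3 + 16 = 13)
y(86)/(-17445) = 13/(-17445) = 13*(-1/17445) = -13/17445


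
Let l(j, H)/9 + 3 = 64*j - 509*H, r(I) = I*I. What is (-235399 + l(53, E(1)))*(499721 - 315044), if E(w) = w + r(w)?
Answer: -39531958620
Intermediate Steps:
r(I) = I²
E(w) = w + w²
l(j, H) = -27 - 4581*H + 576*j (l(j, H) = -27 + 9*(64*j - 509*H) = -27 + 9*(-509*H + 64*j) = -27 + (-4581*H + 576*j) = -27 - 4581*H + 576*j)
(-235399 + l(53, E(1)))*(499721 - 315044) = (-235399 + (-27 - 4581*(1 + 1) + 576*53))*(499721 - 315044) = (-235399 + (-27 - 4581*2 + 30528))*184677 = (-235399 + (-27 - 9162 + 30528))*184677 = (-235399 + 21339)*184677 = -214060*184677 = -39531958620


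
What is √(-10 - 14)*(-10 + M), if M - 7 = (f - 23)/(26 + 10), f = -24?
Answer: -155*I*√6/18 ≈ -21.093*I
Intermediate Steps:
M = 205/36 (M = 7 + (-24 - 23)/(26 + 10) = 7 - 47/36 = 205/36 ≈ 5.6944)
√(-10 - 14)*(-10 + M) = √(-10 - 14)*(-10 + 205/36) = √(-24)*(-155/36) = (2*I*√6)*(-155/36) = -155*I*√6/18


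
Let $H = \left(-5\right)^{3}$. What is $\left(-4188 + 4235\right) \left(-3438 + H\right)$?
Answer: $-167461$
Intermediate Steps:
$H = -125$
$\left(-4188 + 4235\right) \left(-3438 + H\right) = \left(-4188 + 4235\right) \left(-3438 - 125\right) = 47 \left(-3563\right) = -167461$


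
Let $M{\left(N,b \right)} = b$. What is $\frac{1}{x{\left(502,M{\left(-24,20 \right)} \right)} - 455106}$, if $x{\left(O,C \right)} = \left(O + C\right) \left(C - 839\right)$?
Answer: $- \frac{1}{882624} \approx -1.133 \cdot 10^{-6}$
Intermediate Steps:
$x{\left(O,C \right)} = \left(-839 + C\right) \left(C + O\right)$ ($x{\left(O,C \right)} = \left(C + O\right) \left(-839 + C\right) = \left(-839 + C\right) \left(C + O\right)$)
$\frac{1}{x{\left(502,M{\left(-24,20 \right)} \right)} - 455106} = \frac{1}{\left(20^{2} - 16780 - 421178 + 20 \cdot 502\right) - 455106} = \frac{1}{\left(400 - 16780 - 421178 + 10040\right) - 455106} = \frac{1}{-427518 - 455106} = \frac{1}{-882624} = - \frac{1}{882624}$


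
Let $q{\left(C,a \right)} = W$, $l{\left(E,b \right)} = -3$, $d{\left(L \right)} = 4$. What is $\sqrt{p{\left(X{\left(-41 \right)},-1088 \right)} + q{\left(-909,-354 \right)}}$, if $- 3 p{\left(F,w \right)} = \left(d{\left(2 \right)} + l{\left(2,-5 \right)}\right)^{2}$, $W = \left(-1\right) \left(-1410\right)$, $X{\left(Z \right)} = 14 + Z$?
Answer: $\frac{\sqrt{12687}}{3} \approx 37.546$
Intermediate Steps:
$W = 1410$
$q{\left(C,a \right)} = 1410$
$p{\left(F,w \right)} = - \frac{1}{3}$ ($p{\left(F,w \right)} = - \frac{\left(4 - 3\right)^{2}}{3} = - \frac{1^{2}}{3} = \left(- \frac{1}{3}\right) 1 = - \frac{1}{3}$)
$\sqrt{p{\left(X{\left(-41 \right)},-1088 \right)} + q{\left(-909,-354 \right)}} = \sqrt{- \frac{1}{3} + 1410} = \sqrt{\frac{4229}{3}} = \frac{\sqrt{12687}}{3}$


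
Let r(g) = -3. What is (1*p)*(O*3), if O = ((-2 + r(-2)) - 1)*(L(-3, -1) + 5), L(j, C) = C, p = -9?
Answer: 648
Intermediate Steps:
O = -24 (O = ((-2 - 3) - 1)*(-1 + 5) = (-5 - 1)*4 = -6*4 = -24)
(1*p)*(O*3) = (1*(-9))*(-24*3) = -9*(-72) = 648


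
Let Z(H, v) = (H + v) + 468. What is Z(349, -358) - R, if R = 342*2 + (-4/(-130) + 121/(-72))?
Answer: -1045279/4680 ≈ -223.35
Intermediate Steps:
Z(H, v) = 468 + H + v
R = 3193399/4680 (R = 684 + (-4*(-1/130) + 121*(-1/72)) = 684 + (2/65 - 121/72) = 684 - 7721/4680 = 3193399/4680 ≈ 682.35)
Z(349, -358) - R = (468 + 349 - 358) - 1*3193399/4680 = 459 - 3193399/4680 = -1045279/4680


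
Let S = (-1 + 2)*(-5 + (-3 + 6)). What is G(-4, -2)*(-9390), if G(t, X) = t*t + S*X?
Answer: -187800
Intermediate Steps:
S = -2 (S = 1*(-5 + 3) = 1*(-2) = -2)
G(t, X) = t² - 2*X (G(t, X) = t*t - 2*X = t² - 2*X)
G(-4, -2)*(-9390) = ((-4)² - 2*(-2))*(-9390) = (16 + 4)*(-9390) = 20*(-9390) = -187800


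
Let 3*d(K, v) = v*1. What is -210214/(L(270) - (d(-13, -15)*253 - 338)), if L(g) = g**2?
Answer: -210214/74503 ≈ -2.8216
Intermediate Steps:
d(K, v) = v/3 (d(K, v) = (v*1)/3 = v/3)
-210214/(L(270) - (d(-13, -15)*253 - 338)) = -210214/(270**2 - (((1/3)*(-15))*253 - 338)) = -210214/(72900 - (-5*253 - 338)) = -210214/(72900 - (-1265 - 338)) = -210214/(72900 - 1*(-1603)) = -210214/(72900 + 1603) = -210214/74503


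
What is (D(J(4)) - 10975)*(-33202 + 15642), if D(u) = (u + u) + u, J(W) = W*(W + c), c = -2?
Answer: 192299560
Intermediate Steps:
J(W) = W*(-2 + W) (J(W) = W*(W - 2) = W*(-2 + W))
D(u) = 3*u (D(u) = 2*u + u = 3*u)
(D(J(4)) - 10975)*(-33202 + 15642) = (3*(4*(-2 + 4)) - 10975)*(-33202 + 15642) = (3*(4*2) - 10975)*(-17560) = (3*8 - 10975)*(-17560) = (24 - 10975)*(-17560) = -10951*(-17560) = 192299560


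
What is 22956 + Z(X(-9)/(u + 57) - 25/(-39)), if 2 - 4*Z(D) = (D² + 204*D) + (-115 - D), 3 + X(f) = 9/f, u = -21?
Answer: 1257103943/54756 ≈ 22958.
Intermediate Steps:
X(f) = -3 + 9/f
Z(D) = 117/4 - 203*D/4 - D²/4 (Z(D) = ½ - ((D² + 204*D) + (-115 - D))/4 = ½ - (-115 + D² + 203*D)/4 = ½ + (115/4 - 203*D/4 - D²/4) = 117/4 - 203*D/4 - D²/4)
22956 + Z(X(-9)/(u + 57) - 25/(-39)) = 22956 + (117/4 - 203*((-3 + 9/(-9))/(-21 + 57) - 25/(-39))/4 - ((-3 + 9/(-9))/(-21 + 57) - 25/(-39))²/4) = 22956 + (117/4 - 203*((-3 + 9*(-⅑))/36 - 25*(-1/39))/4 - ((-3 + 9*(-⅑))/36 - 25*(-1/39))²/4) = 22956 + (117/4 - 203*((-3 - 1)*(1/36) + 25/39)/4 - ((-3 - 1)*(1/36) + 25/39)²/4) = 22956 + (117/4 - 203*(-4*1/36 + 25/39)/4 - (-4*1/36 + 25/39)²/4) = 22956 + (117/4 - 203*(-⅑ + 25/39)/4 - (-⅑ + 25/39)²/4) = 22956 + (117/4 - 203/4*62/117 - (62/117)²/4) = 22956 + (117/4 - 6293/234 - ¼*3844/13689) = 22956 + (117/4 - 6293/234 - 961/13689) = 22956 + 125207/54756 = 1257103943/54756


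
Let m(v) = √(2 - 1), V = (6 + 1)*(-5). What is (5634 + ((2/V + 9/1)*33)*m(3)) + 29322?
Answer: 1233789/35 ≈ 35251.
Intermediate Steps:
V = -35 (V = 7*(-5) = -35)
m(v) = 1 (m(v) = √1 = 1)
(5634 + ((2/V + 9/1)*33)*m(3)) + 29322 = (5634 + ((2/(-35) + 9/1)*33)*1) + 29322 = (5634 + ((2*(-1/35) + 9*1)*33)*1) + 29322 = (5634 + ((-2/35 + 9)*33)*1) + 29322 = (5634 + ((313/35)*33)*1) + 29322 = (5634 + (10329/35)*1) + 29322 = (5634 + 10329/35) + 29322 = 207519/35 + 29322 = 1233789/35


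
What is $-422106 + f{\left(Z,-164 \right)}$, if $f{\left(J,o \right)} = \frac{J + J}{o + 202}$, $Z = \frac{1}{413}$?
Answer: $- \frac{3312265781}{7847} \approx -4.2211 \cdot 10^{5}$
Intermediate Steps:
$Z = \frac{1}{413} \approx 0.0024213$
$f{\left(J,o \right)} = \frac{2 J}{202 + o}$
$-422106 + f{\left(Z,-164 \right)} = -422106 + 2 \cdot \frac{1}{413} \frac{1}{202 - 164} = -422106 + 2 \cdot \frac{1}{413} \cdot \frac{1}{38} = -422106 + \frac{1}{7847} = - \frac{3312265781}{7847}$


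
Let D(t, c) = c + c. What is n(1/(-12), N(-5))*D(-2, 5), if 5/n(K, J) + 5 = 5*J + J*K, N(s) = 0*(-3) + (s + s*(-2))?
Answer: 120/47 ≈ 2.5532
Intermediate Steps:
D(t, c) = 2*c
N(s) = -s (N(s) = 0 + (s - 2*s) = 0 - s = -s)
n(K, J) = 5/(-5 + 5*J + J*K) (n(K, J) = 5/(-5 + (5*J + J*K)) = 5/(-5 + 5*J + J*K))
n(1/(-12), N(-5))*D(-2, 5) = (5/(-5 + 5*(-1*(-5)) - 1*(-5)/(-12)))*(2*5) = (5/(-5 + 5*5 + 5*(-1/12)))*10 = (5/(-5 + 25 - 5/12))*10 = (5/(235/12))*10 = (5*(12/235))*10 = (12/47)*10 = 120/47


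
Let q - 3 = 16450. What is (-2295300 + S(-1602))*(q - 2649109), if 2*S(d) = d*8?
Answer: 6059605376448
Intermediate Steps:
S(d) = 4*d (S(d) = (d*8)/2 = (8*d)/2 = 4*d)
q = 16453 (q = 3 + 16450 = 16453)
(-2295300 + S(-1602))*(q - 2649109) = (-2295300 + 4*(-1602))*(16453 - 2649109) = (-2295300 - 6408)*(-2632656) = -2301708*(-2632656) = 6059605376448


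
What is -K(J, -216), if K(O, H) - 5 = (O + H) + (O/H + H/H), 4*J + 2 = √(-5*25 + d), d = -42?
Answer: 90935/432 - 215*I*√167/864 ≈ 210.5 - 3.2158*I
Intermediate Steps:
J = -½ + I*√167/4 (J = -½ + √(-5*25 - 42)/4 = -½ + √(-125 - 42)/4 = -½ + √(-167)/4 = -½ + (I*√167)/4 = -½ + I*√167/4 ≈ -0.5 + 3.2307*I)
K(O, H) = 6 + H + O + O/H (K(O, H) = 5 + ((O + H) + (O/H + H/H)) = 5 + ((H + O) + (O/H + 1)) = 5 + ((H + O) + (1 + O/H)) = 5 + (1 + H + O + O/H) = 6 + H + O + O/H)
-K(J, -216) = -(6 - 216 + (-½ + I*√167/4) + (-½ + I*√167/4)/(-216)) = -(6 - 216 + (-½ + I*√167/4) + (-½ + I*√167/4)*(-1/216)) = -(6 - 216 + (-½ + I*√167/4) + (1/432 - I*√167/864)) = -(-90935/432 + 215*I*√167/864) = 90935/432 - 215*I*√167/864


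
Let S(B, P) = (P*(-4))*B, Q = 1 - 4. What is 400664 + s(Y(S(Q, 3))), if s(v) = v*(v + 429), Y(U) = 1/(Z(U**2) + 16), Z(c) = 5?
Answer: 176701834/441 ≈ 4.0068e+5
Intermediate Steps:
Q = -3
S(B, P) = -4*B*P (S(B, P) = (-4*P)*B = -4*B*P)
Y(U) = 1/21 (Y(U) = 1/(5 + 16) = 1/21)
s(v) = v*(429 + v)
400664 + s(Y(S(Q, 3))) = 400664 + (429 + 1/21)/21 = 400664 + (1/21)*(9010/21) = 400664 + 9010/441 = 176701834/441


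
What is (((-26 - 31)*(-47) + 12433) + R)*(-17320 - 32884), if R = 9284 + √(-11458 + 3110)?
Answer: -1224776784 - 100408*I*√2087 ≈ -1.2248e+9 - 4.587e+6*I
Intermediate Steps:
R = 9284 + 2*I*√2087 (R = 9284 + √(-8348) = 9284 + 2*I*√2087 ≈ 9284.0 + 91.367*I)
(((-26 - 31)*(-47) + 12433) + R)*(-17320 - 32884) = (((-26 - 31)*(-47) + 12433) + (9284 + 2*I*√2087))*(-17320 - 32884) = ((-57*(-47) + 12433) + (9284 + 2*I*√2087))*(-50204) = ((2679 + 12433) + (9284 + 2*I*√2087))*(-50204) = (15112 + (9284 + 2*I*√2087))*(-50204) = (24396 + 2*I*√2087)*(-50204) = -1224776784 - 100408*I*√2087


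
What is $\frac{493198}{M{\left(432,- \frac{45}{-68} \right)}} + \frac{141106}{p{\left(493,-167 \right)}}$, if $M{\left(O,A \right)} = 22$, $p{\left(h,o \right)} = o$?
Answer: $\frac{39629867}{1837} \approx 21573.0$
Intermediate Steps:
$\frac{493198}{M{\left(432,- \frac{45}{-68} \right)}} + \frac{141106}{p{\left(493,-167 \right)}} = \frac{493198}{22} + \frac{141106}{-167} = 493198 \cdot \frac{1}{22} + 141106 \left(- \frac{1}{167}\right) = \frac{246599}{11} - \frac{141106}{167} = \frac{39629867}{1837}$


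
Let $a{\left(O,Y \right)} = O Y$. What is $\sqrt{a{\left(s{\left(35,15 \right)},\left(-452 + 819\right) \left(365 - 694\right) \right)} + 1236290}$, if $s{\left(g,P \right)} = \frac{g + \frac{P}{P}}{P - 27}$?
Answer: $\sqrt{1598519} \approx 1264.3$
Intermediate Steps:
$s{\left(g,P \right)} = \frac{1 + g}{-27 + P}$ ($s{\left(g,P \right)} = \frac{g + 1}{-27 + P} = \frac{1 + g}{-27 + P}$)
$\sqrt{a{\left(s{\left(35,15 \right)},\left(-452 + 819\right) \left(365 - 694\right) \right)} + 1236290} = \sqrt{\frac{1 + 35}{-27 + 15} \left(-452 + 819\right) \left(365 - 694\right) + 1236290} = \sqrt{\frac{1}{-12} \cdot 36 \cdot 367 \left(-329\right) + 1236290} = \sqrt{\left(- \frac{1}{12}\right) 36 \left(-120743\right) + 1236290} = \sqrt{\left(-3\right) \left(-120743\right) + 1236290} = \sqrt{362229 + 1236290} = \sqrt{1598519}$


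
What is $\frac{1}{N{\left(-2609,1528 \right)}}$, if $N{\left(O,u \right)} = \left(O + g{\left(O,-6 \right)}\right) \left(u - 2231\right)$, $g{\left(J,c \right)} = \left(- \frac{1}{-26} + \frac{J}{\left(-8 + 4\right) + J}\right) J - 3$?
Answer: $\frac{5226}{19535303549} \approx 2.6752 \cdot 10^{-7}$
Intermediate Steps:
$g{\left(J,c \right)} = -3 + J \left(\frac{1}{26} + \frac{J}{-4 + J}\right)$ ($g{\left(J,c \right)} = \left(\left(-1\right) \left(- \frac{1}{26}\right) + \frac{J}{-4 + J}\right) J - 3 = \left(\frac{1}{26} + \frac{J}{-4 + J}\right) J - 3 = J \left(\frac{1}{26} + \frac{J}{-4 + J}\right) - 3 = -3 + J \left(\frac{1}{26} + \frac{J}{-4 + J}\right)$)
$N{\left(O,u \right)} = \left(-2231 + u\right) \left(O + \frac{312 - 82 O + 27 O^{2}}{26 \left(-4 + O\right)}\right)$ ($N{\left(O,u \right)} = \left(O + \frac{312 - 82 O + 27 O^{2}}{26 \left(-4 + O\right)}\right) \left(u - 2231\right) = \left(O + \frac{312 - 82 O + 27 O^{2}}{26 \left(-4 + O\right)}\right) \left(-2231 + u\right) = \left(-2231 + u\right) \left(O + \frac{312 - 82 O + 27 O^{2}}{26 \left(-4 + O\right)}\right)$)
$\frac{1}{N{\left(-2609,1528 \right)}} = \frac{1}{\frac{1}{26} \frac{1}{-4 - 2609} \left(-696072 - 118243 \left(-2609\right)^{2} + 312 \cdot 1528 + 414966 \left(-2609\right) - \left(-485274\right) 1528 + 53 \cdot 1528 \left(-2609\right)^{2}\right)} = \frac{1}{\frac{1}{26} \frac{1}{-2613} \left(-696072 - 804866030083 + 476736 - 1082646294 + 741498672 + 53 \cdot 1528 \cdot 6806881\right)} = \frac{1}{\frac{1}{26} \left(- \frac{1}{2613}\right) \left(-696072 - 804866030083 + 476736 - 1082646294 + 741498672 + 551248450904\right)} = \frac{1}{\frac{1}{26} \left(- \frac{1}{2613}\right) \left(-253958946137\right)} = \frac{1}{\frac{19535303549}{5226}} = \frac{5226}{19535303549}$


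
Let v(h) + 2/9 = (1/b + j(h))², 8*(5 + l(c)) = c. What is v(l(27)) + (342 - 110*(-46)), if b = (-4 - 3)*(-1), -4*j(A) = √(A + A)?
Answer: 152454619/28224 - I*√13/28 ≈ 5401.6 - 0.12877*I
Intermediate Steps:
j(A) = -√2*√A/4 (j(A) = -√(A + A)/4 = -√2*√A/4)
l(c) = -5 + c/8
b = 7 (b = -7*(-1) = 7)
v(h) = -2/9 + (⅐ - √2*√h/4)² (v(h) = -2/9 + (1/7 - √2*√h/4)² = -2/9 + (⅐ - √2*√h/4)²)
v(l(27)) + (342 - 110*(-46)) = (-89/441 + (-5 + (⅛)*27)/8 - √2*√(-5 + (⅛)*27)/14) + (342 - 110*(-46)) = (-89/441 + (-5 + 27/8)/8 - √2*√(-5 + 27/8)/14) + (342 + 5060) = (-89/441 + (⅛)*(-13/8) - √2*√(-13/8)/14) + 5402 = (-89/441 - 13/64 - √2*I*√26/4/14) + 5402 = (-89/441 - 13/64 - I*√13/28) + 5402 = (-11429/28224 - I*√13/28) + 5402 = 152454619/28224 - I*√13/28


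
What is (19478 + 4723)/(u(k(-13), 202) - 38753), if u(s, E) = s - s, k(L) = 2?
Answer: -24201/38753 ≈ -0.62449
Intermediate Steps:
u(s, E) = 0
(19478 + 4723)/(u(k(-13), 202) - 38753) = (19478 + 4723)/(0 - 38753) = 24201/(-38753) = 24201*(-1/38753) = -24201/38753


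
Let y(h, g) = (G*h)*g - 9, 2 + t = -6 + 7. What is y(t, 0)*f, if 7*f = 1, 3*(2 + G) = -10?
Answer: -9/7 ≈ -1.2857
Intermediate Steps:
G = -16/3 (G = -2 + (⅓)*(-10) = -2 - 10/3 = -16/3 ≈ -5.3333)
t = -1 (t = -2 + (-6 + 7) = -2 + 1 = -1)
y(h, g) = -9 - 16*g*h/3 (y(h, g) = (-16*h/3)*g - 9 = -16*g*h/3 - 9 = -9 - 16*g*h/3)
f = ⅐ (f = (⅐)*1 = ⅐ ≈ 0.14286)
y(t, 0)*f = (-9 - 16/3*0*(-1))*(⅐) = (-9 + 0)*(⅐) = -9*⅐ = -9/7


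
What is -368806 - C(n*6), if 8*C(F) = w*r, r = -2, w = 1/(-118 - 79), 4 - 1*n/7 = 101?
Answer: -290619129/788 ≈ -3.6881e+5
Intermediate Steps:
n = -679 (n = 28 - 7*101 = 28 - 707 = -679)
w = -1/197 (w = 1/(-197) = -1/197 ≈ -0.0050761)
C(F) = 1/788 (C(F) = (-1/197*(-2))/8 = (1/8)*(2/197) = 1/788)
-368806 - C(n*6) = -368806 - 1*1/788 = -368806 - 1/788 = -290619129/788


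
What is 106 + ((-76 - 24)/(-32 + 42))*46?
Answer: -354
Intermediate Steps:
106 + ((-76 - 24)/(-32 + 42))*46 = 106 - 100/10*46 = 106 - 100*⅒*46 = 106 - 10*46 = 106 - 460 = -354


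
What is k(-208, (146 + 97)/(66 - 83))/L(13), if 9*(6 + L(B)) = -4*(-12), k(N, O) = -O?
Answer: -729/34 ≈ -21.441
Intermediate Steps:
L(B) = -⅔ (L(B) = -6 + (-4*(-12))/9 = -6 + (⅑)*48 = -6 + 16/3 = -⅔)
k(-208, (146 + 97)/(66 - 83))/L(13) = (-(146 + 97)/(66 - 83))/(-⅔) = -243/(-17)*(-3/2) = -243*(-1)/17*(-3/2) = -1*(-243/17)*(-3/2) = (243/17)*(-3/2) = -729/34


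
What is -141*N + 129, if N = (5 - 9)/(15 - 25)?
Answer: 363/5 ≈ 72.600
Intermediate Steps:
N = 2/5 (N = -4/(-10) = -4*(-1/10) = 2/5 ≈ 0.40000)
-141*N + 129 = -141*2/5 + 129 = -282/5 + 129 = 363/5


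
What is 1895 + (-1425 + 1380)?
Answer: 1850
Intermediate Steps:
1895 + (-1425 + 1380) = 1895 - 45 = 1850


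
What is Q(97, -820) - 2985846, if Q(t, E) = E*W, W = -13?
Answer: -2975186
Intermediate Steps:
Q(t, E) = -13*E (Q(t, E) = E*(-13) = -13*E)
Q(97, -820) - 2985846 = -13*(-820) - 2985846 = 10660 - 2985846 = -2975186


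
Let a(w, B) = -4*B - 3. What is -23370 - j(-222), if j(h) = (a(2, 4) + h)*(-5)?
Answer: -24575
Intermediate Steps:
a(w, B) = -3 - 4*B
j(h) = 95 - 5*h (j(h) = ((-3 - 4*4) + h)*(-5) = ((-3 - 16) + h)*(-5) = (-19 + h)*(-5) = 95 - 5*h)
-23370 - j(-222) = -23370 - (95 - 5*(-222)) = -23370 - (95 + 1110) = -23370 - 1*1205 = -23370 - 1205 = -24575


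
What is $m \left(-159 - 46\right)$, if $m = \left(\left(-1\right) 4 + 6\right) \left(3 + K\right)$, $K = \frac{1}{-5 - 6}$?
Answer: $- \frac{13120}{11} \approx -1192.7$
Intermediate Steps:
$K = - \frac{1}{11}$ ($K = \frac{1}{-11} = - \frac{1}{11} \approx -0.090909$)
$m = \frac{64}{11}$ ($m = \left(\left(-1\right) 4 + 6\right) \left(3 - \frac{1}{11}\right) = \left(-4 + 6\right) \frac{32}{11} = 2 \cdot \frac{32}{11} = \frac{64}{11} \approx 5.8182$)
$m \left(-159 - 46\right) = \frac{64 \left(-159 - 46\right)}{11} = \frac{64}{11} \left(-205\right) = - \frac{13120}{11}$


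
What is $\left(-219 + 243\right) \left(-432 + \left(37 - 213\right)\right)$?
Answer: $-14592$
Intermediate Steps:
$\left(-219 + 243\right) \left(-432 + \left(37 - 213\right)\right) = 24 \left(-432 + \left(37 - 213\right)\right) = 24 \left(-432 - 176\right) = 24 \left(-608\right) = -14592$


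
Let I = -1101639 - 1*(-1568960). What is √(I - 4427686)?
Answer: I*√3960365 ≈ 1990.1*I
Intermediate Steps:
I = 467321 (I = -1101639 + 1568960 = 467321)
√(I - 4427686) = √(467321 - 4427686) = √(-3960365) = I*√3960365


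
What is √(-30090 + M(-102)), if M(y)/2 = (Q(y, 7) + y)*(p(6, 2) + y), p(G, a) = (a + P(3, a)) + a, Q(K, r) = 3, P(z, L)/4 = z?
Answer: I*√13062 ≈ 114.29*I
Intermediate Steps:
P(z, L) = 4*z
p(G, a) = 12 + 2*a (p(G, a) = (a + 4*3) + a = (a + 12) + a = (12 + a) + a = 12 + 2*a)
M(y) = 2*(3 + y)*(16 + y) (M(y) = 2*((3 + y)*((12 + 2*2) + y)) = 2*((3 + y)*((12 + 4) + y)) = 2*((3 + y)*(16 + y)) = 2*(3 + y)*(16 + y))
√(-30090 + M(-102)) = √(-30090 + (96 + 2*(-102)² + 38*(-102))) = √(-30090 + (96 + 2*10404 - 3876)) = √(-30090 + (96 + 20808 - 3876)) = √(-30090 + 17028) = √(-13062) = I*√13062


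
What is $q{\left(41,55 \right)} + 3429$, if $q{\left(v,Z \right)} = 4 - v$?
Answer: $3392$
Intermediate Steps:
$q{\left(41,55 \right)} + 3429 = \left(4 - 41\right) + 3429 = -37 + 3429 = 3392$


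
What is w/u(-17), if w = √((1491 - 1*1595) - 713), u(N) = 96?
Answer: I*√817/96 ≈ 0.29774*I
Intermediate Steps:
w = I*√817 (w = √((1491 - 1595) - 713) = √(-104 - 713) = √(-817) = I*√817 ≈ 28.583*I)
w/u(-17) = (I*√817)/96 = (I*√817)*(1/96) = I*√817/96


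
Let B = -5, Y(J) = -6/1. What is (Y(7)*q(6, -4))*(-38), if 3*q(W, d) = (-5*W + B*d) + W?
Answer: -304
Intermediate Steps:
Y(J) = -6 (Y(J) = -6*1 = -6)
q(W, d) = -5*d/3 - 4*W/3 (q(W, d) = ((-5*W - 5*d) + W)/3 = (-5*d - 4*W)/3 = -5*d/3 - 4*W/3)
(Y(7)*q(6, -4))*(-38) = -6*(-5/3*(-4) - 4/3*6)*(-38) = -6*(20/3 - 8)*(-38) = -6*(-4/3)*(-38) = 8*(-38) = -304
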